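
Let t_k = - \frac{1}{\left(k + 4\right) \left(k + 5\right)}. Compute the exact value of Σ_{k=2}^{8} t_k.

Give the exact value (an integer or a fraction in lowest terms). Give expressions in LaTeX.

t_(k+1)/t_k = (k + 4)/(k + 6).
Take A(k)=k + 4, B(k)=k + 6, C(k)=1.
Set up (k + 4)·f(k+1) − (k + 5)·f(k) − (1) = 0.
From deg A=1, deg B=1, deg C=0: d=1.
A polynomial solution: f(k) = k/4.
So s_k = (B(k−1)f/C)·t_k = (k*(k + 5)/4)·t_k = -k/(4*k + 16).
Δs = -1/(k**2 + 9*k + 20), as required.
Σ_(k=2)^(8) t_k = s_(9) − s_(2) = -9/52 − (-1/12) = -7/78.

Σ = -7/78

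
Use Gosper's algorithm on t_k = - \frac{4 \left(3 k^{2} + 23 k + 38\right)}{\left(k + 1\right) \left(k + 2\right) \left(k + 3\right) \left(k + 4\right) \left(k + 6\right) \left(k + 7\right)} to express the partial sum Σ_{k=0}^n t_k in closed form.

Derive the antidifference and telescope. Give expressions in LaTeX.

S(n) = \frac{2 \left(- n^{3} - 13 n^{2} - 50 n - 38\right)}{9 \left(n^{3} + 13 n^{2} + 50 n + 56\right)}

Ratio r(k) = (k + 1)*(k + 6)*(23*k + 3*(k + 1)**2 + 61)/((k + 5)*(k + 8)*(3*k**2 + 23*k + 38)).
A = k + 1, B = k + 8, C = k**3 + 38*k**2/3 + 51*k + 190/3.
f must satisfy (k + 1)·f(k+1) − (k + 7)·f(k) = k**3 + 38*k**2/3 + 51*k + 190/3.
d = 6 from the (1,1,3) case.
Solving with deg f ≤ 6: f(k) = k*(k + 2)*(k + 4)*(k + 5)*(k**2 + 10*k + 27)/54.
R(k) = B(k−1)·f(k)/C(k) = k*(k + 2)*(k + 4)*(k + 7)*(k**2 + 10*k + 27)/(18*(3*k**2 + 23*k + 38)); s_k = R·t_k = 2*k*(-k**2 - 10*k - 27)/(9*(k**3 + 10*k**2 + 27*k + 18)).
Δs = 4*(-3*k**2 - 23*k - 38)/(k**6 + 23*k**5 + 207*k**4 + 925*k**3 + 2144*k**2 + 2412*k + 1008), as required.
Σ_(k=0)^n t_k = s_(n+1) − s_(0) = (2*(-n**3 - 13*n**2 - 50*n - 38)/(9*(n**3 + 13*n**2 + 50*n + 56))) − (0), i.e. 2*(-n**3 - 13*n**2 - 50*n - 38)/(9*(n**3 + 13*n**2 + 50*n + 56)).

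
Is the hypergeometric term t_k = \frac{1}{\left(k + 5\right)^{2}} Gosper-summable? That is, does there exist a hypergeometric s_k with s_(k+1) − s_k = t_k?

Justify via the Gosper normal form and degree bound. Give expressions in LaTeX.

Ratio r(k) = (k + 5)**2/(k + 6)**2.
A = k**2 + 10*k + 25, B = k**2 + 12*k + 36, C = 1.
Need (k**2 + 10*k + 25)·f(k+1) − (k**2 + 10*k + 25)·f(k) = 1.
From deg A=2, deg B=2, deg C=0: d=0.
Write f(k) = c0. Then LHS − RHS = -1, requiring -1 = 0: contradictory. No certificate.

No — t_k has no hypergeometric antidifference.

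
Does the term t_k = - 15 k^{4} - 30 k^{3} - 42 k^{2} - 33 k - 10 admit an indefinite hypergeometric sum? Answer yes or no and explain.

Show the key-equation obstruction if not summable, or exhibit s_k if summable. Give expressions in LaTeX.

Step 1: r(k) = (15*k**4 + 90*k**3 + 222*k**2 + 267*k + 130)/(15*k**4 + 30*k**3 + 42*k**2 + 33*k + 10).
A = 1, B = 1, C = k**4 + 2*k**3 + 14*k**2/5 + 11*k/5 + 2/3.
Set up (1)·f(k+1) − (1)·f(k) − (k**4 + 2*k**3 + 14*k**2/5 + 11*k/5 + 2/3) = 0.
Degrees (0,0,4) ⇒ d ≤ 5.
Coefficient equations give f(k) = k**2*(3*k**3 + 4*k + 3)/15.
Certificate R = B(k−1)f/C = k**2*(3*k**3 + 4*k + 3)/(15*k**4 + 30*k**3 + 42*k**2 + 33*k + 10) gives s_k = k**2*(-3*k**3 - 4*k - 3).
Δs = -15*k**4 - 30*k**3 - 42*k**2 - 33*k - 10, as required.

Yes. s_k = k^{2} \left(- 3 k^{3} - 4 k - 3\right).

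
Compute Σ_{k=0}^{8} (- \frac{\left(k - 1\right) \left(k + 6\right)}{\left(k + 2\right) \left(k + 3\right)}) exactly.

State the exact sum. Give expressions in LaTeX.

Σ = -45/11

r(k) = k*(k + 2)*(k + 7)/((k - 1)*(k + 4)*(k + 6)) after simplifying.
Normal form (A,B,C) = (k + 2, k + 4, k**2 + 5*k - 6).
Solve (k + 2)·f(k+1) − (k + 3)·f(k) = k**2 + 5*k - 6.
d = 2 from the (1,1,2) case.
Solving with deg f ≤ 2: f(k) = k*(k - 4).
Get s_k = R·t_k = k*(4 - k)/(k + 2) with R(k) = B(k−1)f(k)/C(k) = k*(k - 4)*(k + 3)/((k - 1)*(k + 6)).
Check: Δs_k = (-k**2 - 5*k + 6)/(k**2 + 5*k + 6). ✓
Telescoping: Σ = s_(9) − s_(0) = -45/11 − (0) = -45/11.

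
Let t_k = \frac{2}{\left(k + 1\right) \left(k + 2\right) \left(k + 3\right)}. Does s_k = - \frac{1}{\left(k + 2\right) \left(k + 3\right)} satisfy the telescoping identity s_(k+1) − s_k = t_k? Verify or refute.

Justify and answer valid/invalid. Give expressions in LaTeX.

s_(k+1) = -1/((k + 3)*(k + 4))
s_(k+1) − s_k = 2/(k**3 + 9*k**2 + 26*k + 24)
(s_(k+1) − s_k) − t_k = -6/(k**4 + 10*k**3 + 35*k**2 + 50*k + 24)

Invalid: residual - \frac{6}{k^{4} + 10 k^{3} + 35 k^{2} + 50 k + 24} ≠ 0.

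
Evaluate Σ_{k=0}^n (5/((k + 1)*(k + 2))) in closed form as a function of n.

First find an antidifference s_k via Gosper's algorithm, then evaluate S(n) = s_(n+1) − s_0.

Step 1: r(k) = (k + 1)/(k + 3).
Factor: A=k + 1; B=k + 3; C=1.
Solve (k + 1)·f(k+1) − (k + 2)·f(k) = 1.
d = 1 from the (1,1,0) case.
Coefficient equations give f(k) = k.
So s_k = (B(k−1)f/C)·t_k = (k*(k + 2))·t_k = 5*k/(k + 1).
Verify: 5/(k**2 + 3*k + 2) matches t_k.
Telescope: S(n) = s_(n+1) − s_(0) = 5*(n + 1)/(n + 2) − (0) = 5*(n + 1)/(n + 2).

S(n) = 5*(n + 1)/(n + 2)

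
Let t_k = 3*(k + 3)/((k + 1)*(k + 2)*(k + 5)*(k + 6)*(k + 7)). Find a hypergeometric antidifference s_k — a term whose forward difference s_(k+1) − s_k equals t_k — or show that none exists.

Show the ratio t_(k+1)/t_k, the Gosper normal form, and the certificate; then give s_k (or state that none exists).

s_k = k*(k**2 + 12*k + 41)/(30*(k**3 + 12*k**2 + 41*k + 30))

Ratio r(k) = (k + 1)*(k + 4)*(k + 5)/((k + 3)**2*(k + 8)).
So A=k + 1 and B=k + 8, with C=k**3 + 10*k**2 + 33*k + 36.
Set up (k + 1)·f(k+1) − (k + 7)·f(k) − (k**3 + 10*k**2 + 33*k + 36) = 0.
Degrees (1,1,3) ⇒ d ≤ 6.
Match coefficients ⇒ f(k) = k*(k + 2)*(k + 3)*(k + 4)*(k**2 + 12*k + 41)/90.
Certificate R = B(k−1)f/C = k*(k + 2)*(k + 7)*(k**2 + 12*k + 41)/(90*(k + 3)) gives s_k = k*(k**2 + 12*k + 41)/(30*(k**3 + 12*k**2 + 41*k + 30)).
Verify: 3*(k + 3)/(k**5 + 21*k**4 + 163*k**3 + 567*k**2 + 844*k + 420) matches t_k.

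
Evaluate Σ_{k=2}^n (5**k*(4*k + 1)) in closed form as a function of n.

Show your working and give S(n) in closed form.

Ratio r(k) = 5*(4*k + 5)/(4*k + 1).
Factor: A=5; B=1; C=k + 1/4.
Solve (5)·f(k+1) − (1)·f(k) = k + 1/4.
From deg A=0, deg B=0, deg C=1: d=1.
A polynomial solution: f(k) = (k - 1)/4.
Get s_k = R·t_k = 5**k*(k - 1) with R(k) = B(k−1)f(k)/C(k) = (k - 1)/(4*k + 1).
Verify: 5**k*(4*k + 1) matches t_k.
Σ_(k=2)^n t_k = s_(n+1) − s_(2) = (5**(n + 1)*n) − (25), i.e. 5*5**n*n - 25.

S(n) = 5*5**n*n - 25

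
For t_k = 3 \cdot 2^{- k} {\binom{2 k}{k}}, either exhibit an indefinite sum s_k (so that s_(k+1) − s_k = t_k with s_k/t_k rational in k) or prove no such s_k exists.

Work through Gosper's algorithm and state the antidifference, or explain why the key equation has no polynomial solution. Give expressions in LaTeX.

none (Gosper's algorithm certifies no s_k)

Step 1: r(k) = (2*k + 1)/(k + 1).
Normal form (A,B,C) = (2*k + 1, k + 1, 1).
Set up (2*k + 1)·f(k+1) − (k)·f(k) − (1) = 0.
Bound: deg f ≤ -1.
Negative degree bound (-1): no f exists, t_k not Gosper-summable.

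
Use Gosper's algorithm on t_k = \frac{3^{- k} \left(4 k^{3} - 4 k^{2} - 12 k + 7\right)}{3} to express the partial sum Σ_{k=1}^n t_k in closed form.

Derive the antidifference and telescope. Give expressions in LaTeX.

S(n) = 3^{- n - 1} \left(5 \cdot 3^{n} - 2 n^{3} - 7 n^{2} - 6 n - 5\right)

Ratio r(k) = (4*k**3 + 8*k**2 - 8*k - 5)/(3*(4*k**3 - 4*k**2 - 12*k + 7)).
Gosper form: A/B · C(k+1)/C(k) with A=1/3, B=1, C=k**3 - k**2 - 3*k + 7/4.
Key eq: (1/3)·f(k+1) = (1)·f(k) + (k**3 - k**2 - 3*k + 7/4).
Degrees (0,0,3) ⇒ d ≤ 3.
A polynomial solution: f(k) = -3*(2*k**3 + k**2 - 2*k + 4)/4.
R(k) = B(k−1)·f(k)/C(k) = -3*(2*k**3 + k**2 - 2*k + 4)/(4*k**3 - 4*k**2 - 12*k + 7); s_k = R·t_k = (-2*k**3 - k**2 + 2*k - 4)/3**k.
s_(k+1) − s_k = (4*k**3 - 4*k**2 - 12*k + 7)/(3*3**k) = t_k.
Σ_(k=1)^n t_k = s_(n+1) − s_(1) = (3**(-n - 1)*(-2*n**3 - 7*n**2 - 6*n - 5)) − (-5/3), i.e. 3**(-n - 1)*(5*3**n - 2*n**3 - 7*n**2 - 6*n - 5).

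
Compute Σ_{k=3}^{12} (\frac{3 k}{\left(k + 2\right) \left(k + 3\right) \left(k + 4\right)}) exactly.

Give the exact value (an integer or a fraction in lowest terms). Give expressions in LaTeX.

Σ = 9/40

The ratio is (k + 1)*(k + 2)/(k*(k + 5)).
So A=k + 2 and B=k + 5, with C=k.
Solve (k + 2)·f(k+1) − (k + 4)·f(k) = k.
deg f ≤ 2 (via 1,1,1).
Solving with deg f ≤ 2: f(k) = k*(k - 1)/6.
R(k) = B(k−1)·f(k)/C(k) = (k - 1)*(k + 4)/6; s_k = R·t_k = k*(k - 1)/(2*(k + 2)*(k + 3)).
Check: Δs_k = 3*k/(k**3 + 9*k**2 + 26*k + 24). ✓
Σ_(k=3)^(12) t_k = s_(13) − s_(3) = 13/40 − (1/10) = 9/40.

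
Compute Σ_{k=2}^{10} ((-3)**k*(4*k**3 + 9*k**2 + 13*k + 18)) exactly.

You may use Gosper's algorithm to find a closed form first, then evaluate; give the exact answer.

Σ = 238262832

Step 1: r(k) = 3*(-4*k**3 - 21*k**2 - 43*k - 44)/(4*k**3 + 9*k**2 + 13*k + 18).
Take A(k)=-3, B(k)=1, C(k)=k**3 + 9*k**2/4 + 13*k/4 + 9/2.
Set up (-3)·f(k+1) − (1)·f(k) − (k**3 + 9*k**2/4 + 13*k/4 + 9/2) = 0.
deg f ≤ 3 (via 0,0,3).
Solve for f: f(k) = -(k**3 + k + 3)/4 (degree 3 ≤ 3).
So s_k = (B(k−1)f/C)·t_k = (-(k**3 + k + 3)/(4*k**3 + 9*k**2 + 13*k + 18))·t_k = (-3)**k*(-k**3 - k - 3).
Verify: (-3)**k*(k**3 + 4*k + 3*(k + 1)**3 + 15) matches t_k.
Evaluate s at k=11 and k=2: 238262715 and -117; difference 238262832.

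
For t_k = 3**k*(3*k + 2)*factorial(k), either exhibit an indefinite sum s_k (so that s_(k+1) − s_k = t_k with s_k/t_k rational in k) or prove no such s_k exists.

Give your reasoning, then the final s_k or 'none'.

Step 1: r(k) = 3*(k + 1)*(3*k + 5)/(3*k + 2).
Gosper form: A/B · C(k+1)/C(k) with A=3*k + 3, B=1, C=k + 2/3.
Need (3*k + 3)·f(k+1) − (1)·f(k) = k + 2/3.
From deg A=1, deg B=0, deg C=1: d=0.
Match coefficients ⇒ f(k) = 1/3.
R(k) = B(k−1)·f(k)/C(k) = 1/(3*k + 2); s_k = R·t_k = 3**k*factorial(k).
Verify: 3**k*(3*k + 2)*factorial(k) matches t_k.

s_k = 3**k*factorial(k)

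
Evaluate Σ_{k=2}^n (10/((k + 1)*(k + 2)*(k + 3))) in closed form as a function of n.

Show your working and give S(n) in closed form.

S(n) = 5*(n**2 + 5*n - 6)/(12*(n**2 + 5*n + 6))

Compute t_(k+1)/t_k: get (k + 1)/(k + 4).
Normal form (A,B,C) = (k + 1, k + 4, 1).
Solve (k + 1)·f(k+1) − (k + 3)·f(k) = 1.
From deg A=1, deg B=1, deg C=0: d=2.
A polynomial solution: f(k) = k*(k + 3)/4.
R(k) = B(k−1)·f(k)/C(k) = k*(k + 3)**2/4; s_k = R·t_k = 5*k*(k + 3)/(2*(k + 1)*(k + 2)).
Δs = 10/(k**3 + 6*k**2 + 11*k + 6), as required.
Σ_(k=2)^n t_k = s_(n+1) − s_(2) = (5*(n**2 + 5*n + 4)/(2*(n**2 + 5*n + 6))) − (25/12), i.e. 5*(n**2 + 5*n - 6)/(12*(n**2 + 5*n + 6)).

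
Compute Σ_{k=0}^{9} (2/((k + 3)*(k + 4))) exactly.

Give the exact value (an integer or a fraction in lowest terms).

Compute t_(k+1)/t_k: get (k + 3)/(k + 5).
Normal form (A,B,C) = (k + 3, k + 5, 1).
Key eq: (k + 3)·f(k+1) = (k + 4)·f(k) + (1).
Bound: deg f ≤ 1.
A polynomial solution: f(k) = k/3.
So s_k = (B(k−1)f/C)·t_k = (k*(k + 4)/3)·t_k = 2*k/(3*(k + 3)).
Δs = 2/(k**2 + 7*k + 12), as required.
Evaluate s at k=10 and k=0: 20/39 and 0; difference 20/39.

Σ = 20/39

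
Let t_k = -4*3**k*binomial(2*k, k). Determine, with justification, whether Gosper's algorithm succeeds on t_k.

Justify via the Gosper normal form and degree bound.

No — key equation has no polynomial f.

The ratio is 6*(2*k + 1)/(k + 1).
So A=12*k + 6 and B=k + 1, with C=1.
Solve (12*k + 6)·f(k+1) − (k)·f(k) = 1.
Bound: deg f ≤ -1.
d = -1 < 0 ⇒ no nonzero polynomial f; not summable.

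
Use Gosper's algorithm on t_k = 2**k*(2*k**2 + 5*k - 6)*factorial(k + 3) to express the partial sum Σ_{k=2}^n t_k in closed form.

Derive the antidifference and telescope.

S(n) = 2**(n + 1)*(n - 1)*factorial(n + 4)

Step 1: r(k) = 2*(2*k**3 + 17*k**2 + 37*k + 4)/(2*k**2 + 5*k - 6).
Take A(k)=2*k + 8, B(k)=1, C(k)=k**2 + 5*k/2 - 3.
Need (2*k + 8)·f(k+1) − (1)·f(k) = k**2 + 5*k/2 - 3.
Bound: deg f ≤ 1.
Solving with deg f ≤ 1: f(k) = (k - 2)/2.
R(k) = B(k−1)·f(k)/C(k) = (k - 2)/(2*k**2 + 5*k - 6); s_k = R·t_k = 2**k*(k - 2)*factorial(k + 3).
Verify: 2**k*(2*k**2 + 5*k - 6)*factorial(k + 3) matches t_k.
Telescope: S(n) = s_(n+1) − s_(2) = 2**(n + 1)*(n - 1)*factorial(n + 4) − (0) = 2**(n + 1)*(n - 1)*factorial(n + 4).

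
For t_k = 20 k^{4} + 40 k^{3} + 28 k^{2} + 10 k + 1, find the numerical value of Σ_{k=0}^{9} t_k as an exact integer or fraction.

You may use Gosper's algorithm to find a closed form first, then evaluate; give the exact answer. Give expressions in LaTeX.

Σ = 396100

Ratio r(k) = (20*k**4 + 120*k**3 + 268*k**2 + 266*k + 99)/(20*k**4 + 40*k**3 + 28*k**2 + 10*k + 1).
So A=1 and B=1, with C=k**4 + 2*k**3 + 7*k**2/5 + k/2 + 1/20.
Key eq: (1)·f(k+1) = (1)·f(k) + (k**4 + 2*k**3 + 7*k**2/5 + k/2 + 1/20).
Bound: deg f ≤ 5.
Solve for f: f(k) = k**2*(4*k**3 - 4*k + 1)/20 (degree 5 ≤ 5).
Then R = B(k−1)f/C = k**2*(4*k**3 - 4*k + 1)/(20*k**4 + 40*k**3 + 28*k**2 + 10*k + 1), so s_k = R(k)·t_k = k**2*(4*k**3 - 4*k + 1).
Δs = 20*k**4 + 40*k**3 + 28*k**2 + 10*k + 1, as required.
Σ_(k=0)^(9) t_k = s_(10) − s_(0) = 396100 − (0) = 396100.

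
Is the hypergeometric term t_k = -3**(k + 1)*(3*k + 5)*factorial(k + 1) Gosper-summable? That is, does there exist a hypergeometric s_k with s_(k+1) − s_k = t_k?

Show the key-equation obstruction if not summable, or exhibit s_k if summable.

r(k) = 3*(k + 2)*(3*k + 8)/(3*k + 5) after simplifying.
Normal form (A,B,C) = (3*k + 6, 1, k + 5/3).
Key eq: (3*k + 6)·f(k+1) = (1)·f(k) + (k + 5/3).
deg f ≤ 0 (via 1,0,1).
Match coefficients ⇒ f(k) = 1/3.
Get s_k = R·t_k = -3**(k + 1)*factorial(k + 1) with R(k) = B(k−1)f(k)/C(k) = 1/(3*k + 5).
Δs = -3**(k + 1)*(3*k + 5)*factorial(k + 1), as required.

Yes. s_k = -3**(k + 1)*factorial(k + 1).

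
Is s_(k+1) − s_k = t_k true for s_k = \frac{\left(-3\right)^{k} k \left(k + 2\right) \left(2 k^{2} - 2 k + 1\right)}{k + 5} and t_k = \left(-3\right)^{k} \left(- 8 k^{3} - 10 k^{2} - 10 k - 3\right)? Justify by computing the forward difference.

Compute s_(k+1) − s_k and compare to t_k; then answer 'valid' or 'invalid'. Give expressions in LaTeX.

Invalid: residual \frac{3 \left(-3\right)^{k} \left(8 k^{4} + 52 k^{3} + 58 k^{2} + 54 k + 15\right)}{k^{2} + 11 k + 30} ≠ 0.

s_(k+1) = 3*(-3)**k*(k + 1)*(k + 3)*(2*k - 2*(k + 1)**2 + 1)/(k + 6)
s_(k+1) − s_k = (-3)**k*(-8*k**5 - 74*k**4 - 204*k**3 - 239*k**2 - 171*k - 45)/(k**2 + 11*k + 30)
(s_(k+1) − s_k) − t_k = 3*(-3)**k*(8*k**4 + 52*k**3 + 58*k**2 + 54*k + 15)/(k**2 + 11*k + 30)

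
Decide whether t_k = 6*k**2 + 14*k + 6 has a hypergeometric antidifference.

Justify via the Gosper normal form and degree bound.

The ratio is (3*k**2 + 13*k + 13)/(3*k**2 + 7*k + 3).
Normal form (A,B,C) = (1, 1, k**2 + 7*k/3 + 1).
Solve (1)·f(k+1) − (1)·f(k) = k**2 + 7*k/3 + 1.
Degrees (0,0,2) ⇒ d ≤ 3.
A polynomial solution: f(k) = k**2*(k + 2)/3.
Certificate R = B(k−1)f/C = k**2*(k + 2)/(3*k**2 + 7*k + 3) gives s_k = 2*k**2*(k + 2).
Δs = 6*k**2 + 14*k + 6, as required.

Yes. s_k = 2*k**2*(k + 2).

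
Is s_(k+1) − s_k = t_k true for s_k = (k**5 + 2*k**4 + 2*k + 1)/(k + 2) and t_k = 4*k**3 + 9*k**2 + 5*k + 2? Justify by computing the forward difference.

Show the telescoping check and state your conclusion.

Invalid: residual (-3*k**4 - 16*k**3 - 24*k**2 - 11*k - 3)/(k**2 + 5*k + 6) ≠ 0.

s_(k+1) = (2*k + (k + 1)**5 + 2*(k + 1)**4 + 3)/(k + 3)
s_(k+1) − s_k = (4*k**5 + 26*k**4 + 58*k**3 + 57*k**2 + 29*k + 9)/(k**2 + 5*k + 6)
(s_(k+1) − s_k) − t_k = (-3*k**4 - 16*k**3 - 24*k**2 - 11*k - 3)/(k**2 + 5*k + 6)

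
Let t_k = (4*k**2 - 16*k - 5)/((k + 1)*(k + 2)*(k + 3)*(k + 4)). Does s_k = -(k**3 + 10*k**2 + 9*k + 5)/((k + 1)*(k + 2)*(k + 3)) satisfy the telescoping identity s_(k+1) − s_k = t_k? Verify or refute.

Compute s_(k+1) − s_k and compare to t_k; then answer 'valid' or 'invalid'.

s_(k+1) = (-9*k - (k + 1)**3 - 10*(k + 1)**2 - 14)/((k + 2)*(k + 3)*(k + 4))
s_(k+1) − s_k = (4*k**2 - 16*k - 5)/(k**4 + 10*k**3 + 35*k**2 + 50*k + 24)
(s_(k+1) − s_k) − t_k = 0

valid (s_(k+1) − s_k reduces to t_k)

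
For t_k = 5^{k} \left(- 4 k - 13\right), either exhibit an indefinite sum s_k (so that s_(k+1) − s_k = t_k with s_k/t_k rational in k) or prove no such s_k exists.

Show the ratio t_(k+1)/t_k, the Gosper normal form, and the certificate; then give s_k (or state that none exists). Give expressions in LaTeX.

t_(k+1)/t_k = 5*(4*k + 17)/(4*k + 13).
Normal form (A,B,C) = (5, 1, k + 13/4).
Need (5)·f(k+1) − (1)·f(k) = k + 13/4.
From deg A=0, deg B=0, deg C=1: d=1.
A polynomial solution: f(k) = (k + 2)/4.
So s_k = (B(k−1)f/C)·t_k = ((k + 2)/(4*k + 13))·t_k = 5**k*(-k - 2).
s_(k+1) − s_k = 5**k*(-4*k - 13) = t_k.

s_k = 5^{k} \left(- k - 2\right)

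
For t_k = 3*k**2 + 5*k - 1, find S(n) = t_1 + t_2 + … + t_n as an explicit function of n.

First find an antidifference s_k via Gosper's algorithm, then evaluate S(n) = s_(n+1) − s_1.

S(n) = n*(n**2 + 4*n + 2)

Compute t_(k+1)/t_k: get (3*k**2 + 11*k + 7)/(3*k**2 + 5*k - 1).
Gosper form: A/B · C(k+1)/C(k) with A=1, B=1, C=k**2 + 5*k/3 - 1/3.
Set up (1)·f(k+1) − (1)·f(k) − (k**2 + 5*k/3 - 1/3) = 0.
Bound: deg f ≤ 3.
Coefficient equations give f(k) = k*(k**2 + k - 3)/3.
Get s_k = R·t_k = k*(k**2 + k - 3) with R(k) = B(k−1)f(k)/C(k) = k*(k**2 + k - 3)/(3*k**2 + 5*k - 1).
s_(k+1) − s_k = 3*k**2 + 5*k - 1 = t_k.
Evaluate: s_(n+1) = n**3 + 4*n**2 + 2*n - 1; subtract s_(1) = -1 ⇒ S(n) = n*(n**2 + 4*n + 2).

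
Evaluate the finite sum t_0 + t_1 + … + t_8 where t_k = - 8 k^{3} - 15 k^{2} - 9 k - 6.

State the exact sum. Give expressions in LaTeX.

Σ = -13806

Ratio r(k) = (8*k**3 + 39*k**2 + 63*k + 38)/(8*k**3 + 15*k**2 + 9*k + 6).
Factor: A=1; B=1; C=k**3 + 15*k**2/8 + 9*k/8 + 3/4.
f must satisfy (1)·f(k+1) − (1)·f(k) = k**3 + 15*k**2/8 + 9*k/8 + 3/4.
Degrees (0,0,3) ⇒ d ≤ 4.
Match coefficients ⇒ f(k) = k*(2*k**3 + k**2 - k + 4)/8.
R(k) = B(k−1)·f(k)/C(k) = k*(2*k**3 + k**2 - k + 4)/(8*k**3 + 15*k**2 + 9*k + 6); s_k = R·t_k = k*(-2*k**3 - k**2 + k - 4).
Δs = -8*k**3 - 15*k**2 - 9*k - 6, as required.
Evaluate s at k=9 and k=0: -13806 and 0; difference -13806.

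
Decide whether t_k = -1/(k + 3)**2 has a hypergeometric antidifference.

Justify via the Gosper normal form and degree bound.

No — t_k has no hypergeometric antidifference.

Ratio r(k) = (k + 3)**2/(k + 4)**2.
Normal form (A,B,C) = (k**2 + 6*k + 9, k**2 + 8*k + 16, 1).
f must satisfy (k**2 + 6*k + 9)·f(k+1) − (k**2 + 6*k + 9)·f(k) = 1.
Degrees (2,2,0) ⇒ d ≤ 0.
f = c0 ⇒ A·f(k+1) − B(k−1)·f(k) − C = -1. The system {-1 = 0} is inconsistent; no antidifference.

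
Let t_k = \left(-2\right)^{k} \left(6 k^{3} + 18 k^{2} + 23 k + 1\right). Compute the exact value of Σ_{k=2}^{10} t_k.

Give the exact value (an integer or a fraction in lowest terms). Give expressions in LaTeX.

Σ = 5963868

t_(k+1)/t_k = 2*(-6*k**3 - 36*k**2 - 77*k - 48)/(6*k**3 + 18*k**2 + 23*k + 1).
A = -2, B = 1, C = k**3 + 3*k**2 + 23*k/6 + 1/6.
Key eq: (-2)·f(k+1) = (1)·f(k) + (k**3 + 3*k**2 + 23*k/6 + 1/6).
d = 3 from the (0,0,3) case.
Coefficient equations give f(k) = -(2*k**3 + 2*k**2 + k - 3)/6.
Then R = B(k−1)f/C = -(2*k**3 + 2*k**2 + k - 3)/(6*k**3 + 18*k**2 + 23*k + 1), so s_k = R(k)·t_k = (-2)**k*(-2*k**3 - 2*k**2 - k + 3).
Verify: (-2)**k*(6*k**3 + 18*k**2 + 23*k + 1) matches t_k.
Telescoping: Σ = s_(11) − s_(2) = 5963776 − (-92) = 5963868.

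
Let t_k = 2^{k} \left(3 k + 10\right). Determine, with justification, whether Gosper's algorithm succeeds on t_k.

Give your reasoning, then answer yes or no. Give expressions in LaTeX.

Compute t_(k+1)/t_k: get 2*(3*k + 13)/(3*k + 10).
Gosper form: A/B · C(k+1)/C(k) with A=2, B=1, C=k + 10/3.
Solve (2)·f(k+1) − (1)·f(k) = k + 10/3.
From deg A=0, deg B=0, deg C=1: d=1.
Match coefficients ⇒ f(k) = (3*k + 4)/3.
R(k) = B(k−1)·f(k)/C(k) = (3*k + 4)/(3*k + 10); s_k = R·t_k = 2**k*(3*k + 4).
Verify: 2**k*(3*k + 10) matches t_k.

Yes. s_k = 2^{k} \left(3 k + 4\right).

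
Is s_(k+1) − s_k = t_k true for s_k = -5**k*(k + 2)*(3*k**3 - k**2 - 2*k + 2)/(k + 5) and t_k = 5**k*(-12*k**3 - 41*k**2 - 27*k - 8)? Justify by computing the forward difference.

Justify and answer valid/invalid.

s_(k+1) = 5**(k + 1)*(k + 3)*(2*k - 3*(k + 1)**3 + (k + 1)**2)/(k + 6)
s_(k+1) − s_k = 5**k*(-12*k**5 - 137*k**4 - 544*k**3 - 836*k**2 - 463*k - 126)/(k**2 + 11*k + 30)
(s_(k+1) − s_k) − t_k = 5**k*(36*k**4 + 294*k**3 + 699*k**2 + 435*k + 114)/(k**2 + 11*k + 30)

Invalid: residual 5**k*(36*k**4 + 294*k**3 + 699*k**2 + 435*k + 114)/(k**2 + 11*k + 30) ≠ 0.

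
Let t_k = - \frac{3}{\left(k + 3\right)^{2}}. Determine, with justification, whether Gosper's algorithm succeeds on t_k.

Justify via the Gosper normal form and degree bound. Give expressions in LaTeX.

No — the linear system for f has no solution.

t_(k+1)/t_k = (k + 3)**2/(k + 4)**2.
Factor: A=k**2 + 6*k + 9; B=k**2 + 8*k + 16; C=1.
Set up (k**2 + 6*k + 9)·f(k+1) − (k**2 + 6*k + 9)·f(k) − (1) = 0.
d = 0 from the (2,2,0) case.
Put f(k) = c0: A·f(k+1) − B(k−1)·f(k) − C = -1; need -1 = 0 — inconsistent ⇒ no f, not summable.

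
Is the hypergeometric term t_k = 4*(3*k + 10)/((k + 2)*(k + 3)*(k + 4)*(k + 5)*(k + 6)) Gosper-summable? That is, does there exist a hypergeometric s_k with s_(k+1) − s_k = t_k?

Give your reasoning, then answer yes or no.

Yes. s_k = k*(k**2 + 11*k + 38)/(10*(k**3 + 11*k**2 + 38*k + 40)).

Step 1: r(k) = (k + 2)*(3*k + 13)/((k + 7)*(3*k + 10)).
Take A(k)=k + 2, B(k)=k + 7, C(k)=k + 10/3.
Set up (k + 2)·f(k+1) − (k + 6)·f(k) − (k + 10/3) = 0.
deg f ≤ 4 (via 1,1,1).
A polynomial solution: f(k) = k*(k + 3)*(k**2 + 11*k + 38)/120.
Certificate R = B(k−1)f/C = k*(k + 3)*(k + 6)*(k**2 + 11*k + 38)/(40*(3*k + 10)) gives s_k = k*(k**2 + 11*k + 38)/(10*(k**3 + 11*k**2 + 38*k + 40)).
Δs = 4*(3*k + 10)/(k**5 + 20*k**4 + 155*k**3 + 580*k**2 + 1044*k + 720), as required.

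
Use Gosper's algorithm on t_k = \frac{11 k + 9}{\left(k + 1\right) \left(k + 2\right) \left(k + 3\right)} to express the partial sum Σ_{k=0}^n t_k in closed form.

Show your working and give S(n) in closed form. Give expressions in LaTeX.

Ratio r(k) = (k + 1)*(11*k + 20)/((k + 4)*(11*k + 9)).
Normal form (A,B,C) = (k + 1, k + 4, k + 9/11).
Solve (k + 1)·f(k+1) − (k + 3)·f(k) = k + 9/11.
Bound: deg f ≤ 2.
Match coefficients ⇒ f(k) = k*(5*k + 4)/11.
Certificate R = B(k−1)f/C = k*(k + 3)*(5*k + 4)/(11*k + 9) gives s_k = k*(5*k + 4)/((k + 1)*(k + 2)).
Check: Δs_k = (11*k + 9)/(k**3 + 6*k**2 + 11*k + 6). ✓
Telescope: S(n) = s_(n+1) − s_(0) = (5*n**2 + 14*n + 9)/(n**2 + 5*n + 6) − (0) = (5*n**2 + 14*n + 9)/(n**2 + 5*n + 6).

S(n) = \frac{5 n^{2} + 14 n + 9}{n^{2} + 5 n + 6}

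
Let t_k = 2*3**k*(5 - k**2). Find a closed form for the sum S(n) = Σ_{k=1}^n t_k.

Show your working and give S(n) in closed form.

S(n) = -3*3**n*n**2 + 3*3**n*n + 12*3**n - 12

r(k) = 3*((k + 1)**2 - 5)/(k**2 - 5) after simplifying.
A = 3, B = 1, C = k**2 - 5.
Key eq: (3)·f(k+1) = (1)·f(k) + (k**2 - 5).
Bound: deg f ≤ 2.
A polynomial solution: f(k) = (k**2 - 3*k - 2)/2.
R(k) = B(k−1)·f(k)/C(k) = (k**2 - 3*k - 2)/(2*(k**2 - 5)); s_k = R·t_k = 3**k*(-k**2 + 3*k + 2).
Check: Δs_k = 2*3**k*(5 - k**2). ✓
s_(n+1) = 3**(n + 1)*(-n**2 + n + 4) and s_(1) = 12, so S(n) = -3*3**n*n**2 + 3*3**n*n + 12*3**n - 12.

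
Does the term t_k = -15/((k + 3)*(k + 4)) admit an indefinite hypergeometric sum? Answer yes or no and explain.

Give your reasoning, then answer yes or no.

Compute t_(k+1)/t_k: get (k + 3)/(k + 5).
Gosper form: A/B · C(k+1)/C(k) with A=k + 3, B=k + 5, C=1.
Key eq: (k + 3)·f(k+1) = (k + 4)·f(k) + (1).
Degrees (1,1,0) ⇒ d ≤ 1.
Solving with deg f ≤ 1: f(k) = k/3.
So s_k = (B(k−1)f/C)·t_k = (k*(k + 4)/3)·t_k = -5*k/(k + 3).
Δs = -15/(k**2 + 7*k + 12), as required.

Yes. s_k = -5*k/(k + 3).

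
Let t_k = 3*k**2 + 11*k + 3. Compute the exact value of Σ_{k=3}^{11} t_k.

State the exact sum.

Σ = 2223

The ratio is (3*k**2 + 17*k + 17)/(3*k**2 + 11*k + 3).
Factor: A=1; B=1; C=k**2 + 11*k/3 + 1.
Need (1)·f(k+1) − (1)·f(k) = k**2 + 11*k/3 + 1.
deg f ≤ 3 (via 0,0,2).
Solving with deg f ≤ 3: f(k) = k*(k**2 + 4*k - 2)/3.
Get s_k = R·t_k = k*(k**2 + 4*k - 2) with R(k) = B(k−1)f(k)/C(k) = k*(k**2 + 4*k - 2)/(3*k**2 + 11*k + 3).
Check: Δs_k = 3*k**2 + 11*k + 3. ✓
Telescoping: Σ = s_(12) − s_(3) = 2280 − (57) = 2223.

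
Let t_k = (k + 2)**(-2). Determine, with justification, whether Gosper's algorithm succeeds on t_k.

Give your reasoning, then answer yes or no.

r(k) = (k + 2)**2/(k + 3)**2 after simplifying.
Take A(k)=k**2 + 4*k + 4, B(k)=k**2 + 6*k + 9, C(k)=1.
f must satisfy (k**2 + 4*k + 4)·f(k+1) − (k**2 + 4*k + 4)·f(k) = 1.
d = 0 from the (2,2,0) case.
Generic f = c0 gives residual -1; -1 = 0 cannot hold, so t_k is not Gosper-summable.

No — t_k has no hypergeometric antidifference.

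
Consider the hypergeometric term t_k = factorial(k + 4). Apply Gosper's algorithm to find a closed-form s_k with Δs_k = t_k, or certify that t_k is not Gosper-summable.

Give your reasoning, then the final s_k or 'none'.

r(k) = k + 5 after simplifying.
Normal form (A,B,C) = (k + 5, 1, 1).
Need (k + 5)·f(k+1) − (1)·f(k) = 1.
deg f ≤ -1 (via 1,0,0).
d = -1 < 0 ⇒ no nonzero polynomial f; not summable.

not Gosper-summable; s_k does not exist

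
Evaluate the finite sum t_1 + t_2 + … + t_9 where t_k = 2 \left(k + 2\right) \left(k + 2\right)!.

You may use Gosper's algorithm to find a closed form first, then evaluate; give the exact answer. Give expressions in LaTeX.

Σ = 958003188

r(k) = (k + 3)**2/(k + 2) after simplifying.
Take A(k)=k + 3, B(k)=1, C(k)=k + 2.
Set up (k + 3)·f(k+1) − (1)·f(k) − (k + 2) = 0.
From deg A=1, deg B=0, deg C=1: d=0.
Solve for f: f(k) = 1 (degree 0 ≤ 0).
Get s_k = R·t_k = 2*factorial(k + 2) with R(k) = B(k−1)f(k)/C(k) = 1/(k + 2).
Check: Δs_k = 2*(k + 2)*factorial(k + 2). ✓
Telescoping: Σ = s_(10) − s_(1) = 958003200 − (12) = 958003188.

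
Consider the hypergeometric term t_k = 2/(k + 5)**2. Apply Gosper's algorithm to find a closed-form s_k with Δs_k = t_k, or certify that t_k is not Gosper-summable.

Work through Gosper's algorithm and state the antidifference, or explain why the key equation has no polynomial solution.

r(k) = (k + 5)**2/(k + 6)**2 after simplifying.
A = k**2 + 10*k + 25, B = k**2 + 12*k + 36, C = 1.
Set up (k**2 + 10*k + 25)·f(k+1) − (k**2 + 10*k + 25)·f(k) − (1) = 0.
d = 0 from the (2,2,0) case.
Put f(k) = c0: A·f(k+1) − B(k−1)·f(k) − C = -1; need -1 = 0 — inconsistent ⇒ no f, not summable.

no hypergeometric antidifference exists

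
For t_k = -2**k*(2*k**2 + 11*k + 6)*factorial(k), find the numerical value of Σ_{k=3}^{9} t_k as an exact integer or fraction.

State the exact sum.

The ratio is 2*(2*k**3 + 17*k**2 + 34*k + 19)/(2*k**2 + 11*k + 6).
Take A(k)=2*k + 2, B(k)=1, C(k)=k**2 + 11*k/2 + 3.
Solve (2*k + 2)·f(k+1) − (1)·f(k) = k**2 + 11*k/2 + 3.
Degrees (1,0,2) ⇒ d ≤ 1.
Solving with deg f ≤ 1: f(k) = (k + 4)/2.
Certificate R = B(k−1)f/C = (k + 4)/(2*k**2 + 11*k + 6) gives s_k = -2**k*(k + 4)*factorial(k).
Δs = -2**k*(2*k**2 + 11*k + 6)*factorial(k), as required.
Evaluate s at k=10 and k=3: -52022476800 and -336; difference -52022476464.

Σ = -52022476464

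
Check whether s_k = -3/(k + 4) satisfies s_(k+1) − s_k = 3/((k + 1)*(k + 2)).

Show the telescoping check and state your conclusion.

s_(k+1) = -3/(k + 5)
s_(k+1) − s_k = 3/((k + 4)*(k + 5))
(s_(k+1) − s_k) − t_k = 18*(-k - 3)/(k**4 + 12*k**3 + 49*k**2 + 78*k + 40)

Invalid: residual 18*(-k - 3)/(k**4 + 12*k**3 + 49*k**2 + 78*k + 40) ≠ 0.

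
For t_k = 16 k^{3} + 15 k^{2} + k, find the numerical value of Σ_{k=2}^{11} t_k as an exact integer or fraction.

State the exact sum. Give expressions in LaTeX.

Step 1: r(k) = (16*k**3 + 63*k**2 + 79*k + 32)/(k*(16*k**2 + 15*k + 1)).
Gosper form: A/B · C(k+1)/C(k) with A=1, B=1, C=k**3 + 15*k**2/16 + k/16.
Set up (1)·f(k+1) − (1)·f(k) − (k**3 + 15*k**2/16 + k/16) = 0.
deg f ≤ 4 (via 0,0,3).
Match coefficients ⇒ f(k) = k*(k - 1)*(4*k**2 + k - 2)/16.
So s_k = (B(k−1)f/C)·t_k = ((k - 1)*(4*k**2 + k - 2)/(16*k**2 + 15*k + 1))·t_k = k*(4*k**3 - 3*k**2 - 3*k + 2).
Check: Δs_k = k*(16*k**2 + 15*k + 1). ✓
Evaluate s at k=12 and k=2: 77352 and 32; difference 77320.

Σ = 77320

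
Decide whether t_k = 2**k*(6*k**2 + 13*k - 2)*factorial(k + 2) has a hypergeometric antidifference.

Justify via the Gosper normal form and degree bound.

The ratio is 2*(6*k**3 + 43*k**2 + 92*k + 51)/(6*k**2 + 13*k - 2).
Normal form (A,B,C) = (2*k + 6, 1, k**2 + 13*k/6 - 1/3).
f must satisfy (2*k + 6)·f(k+1) − (1)·f(k) = k**2 + 13*k/6 - 1/3.
d = 1 from the (1,0,2) case.
Solve for f: f(k) = (3*k - 4)/6 (degree 1 ≤ 1).
Certificate R = B(k−1)f/C = (3*k - 4)/(6*k**2 + 13*k - 2) gives s_k = 2**k*(3*k - 4)*factorial(k + 2).
Δs = 2**k*(6*k**2 + 13*k - 2)*factorial(k + 2), as required.

Yes. s_k = 2**k*(3*k - 4)*factorial(k + 2).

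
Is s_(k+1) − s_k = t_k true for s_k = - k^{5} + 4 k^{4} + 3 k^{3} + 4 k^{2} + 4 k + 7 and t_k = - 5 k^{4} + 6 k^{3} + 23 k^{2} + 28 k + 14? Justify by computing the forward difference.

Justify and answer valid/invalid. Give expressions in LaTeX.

s_(k+1) = -k**5 - k**4 + 9*k**3 + 27*k**2 + 32*k + 21
s_(k+1) − s_k = -5*k**4 + 6*k**3 + 23*k**2 + 28*k + 14
(s_(k+1) − s_k) − t_k = 0

valid (s_(k+1) − s_k reduces to t_k)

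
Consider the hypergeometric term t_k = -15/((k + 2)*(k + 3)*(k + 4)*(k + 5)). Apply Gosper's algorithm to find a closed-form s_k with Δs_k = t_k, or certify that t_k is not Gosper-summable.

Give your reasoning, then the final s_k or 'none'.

Ratio r(k) = (k + 2)/(k + 6).
Normal form (A,B,C) = (k + 2, k + 6, 1).
Need (k + 2)·f(k+1) − (k + 5)·f(k) = 1.
From deg A=1, deg B=1, deg C=0: d=3.
Match coefficients ⇒ f(k) = k*(k**2 + 9*k + 26)/72.
So s_k = (B(k−1)f/C)·t_k = (k*(k + 5)*(k**2 + 9*k + 26)/72)·t_k = 5*k*(-k**2 - 9*k - 26)/(24*(k + 2)*(k + 3)*(k + 4)).
s_(k+1) − s_k = -15/(k**4 + 14*k**3 + 71*k**2 + 154*k + 120) = t_k.

s_k = 5*k*(-k**2 - 9*k - 26)/(24*(k + 2)*(k + 3)*(k + 4))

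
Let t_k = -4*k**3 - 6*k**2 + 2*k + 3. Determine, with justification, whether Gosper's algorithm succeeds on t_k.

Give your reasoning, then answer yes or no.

Compute t_(k+1)/t_k: get (4*k**3 + 18*k**2 + 22*k + 5)/(4*k**3 + 6*k**2 - 2*k - 3).
A = 1, B = 1, C = k**3 + 3*k**2/2 - k/2 - 3/4.
Set up (1)·f(k+1) − (1)·f(k) − (k**3 + 3*k**2/2 - k/2 - 3/4) = 0.
From deg A=0, deg B=0, deg C=3: d=4.
Solve for f: f(k) = k*(k**3 - 3*k - 1)/4 (degree 4 ≤ 4).
R(k) = B(k−1)·f(k)/C(k) = k*(k**3 - 3*k - 1)/((2*k + 3)*(2*k**2 - 1)); s_k = R·t_k = k*(-k**3 + 3*k + 1).
Verify: -4*k**3 - 6*k**2 + 2*k + 3 matches t_k.

Yes. s_k = k*(-k**3 + 3*k + 1).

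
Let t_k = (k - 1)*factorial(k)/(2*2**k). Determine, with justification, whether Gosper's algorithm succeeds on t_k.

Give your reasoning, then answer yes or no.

Ratio r(k) = k*(k + 1)/(2*(k - 1)).
Normal form (A,B,C) = (k/2 + 1/2, 1, k - 1).
f must satisfy (k/2 + 1/2)·f(k+1) − (1)·f(k) = k - 1.
Degrees (1,0,1) ⇒ d ≤ 0.
A polynomial solution: f(k) = 2.
Get s_k = R·t_k = factorial(k)/2**k with R(k) = B(k−1)f(k)/C(k) = 2/(k - 1).
Verify: (k - 1)*factorial(k)/(2*2**k) matches t_k.

Yes. s_k = factorial(k)/2**k.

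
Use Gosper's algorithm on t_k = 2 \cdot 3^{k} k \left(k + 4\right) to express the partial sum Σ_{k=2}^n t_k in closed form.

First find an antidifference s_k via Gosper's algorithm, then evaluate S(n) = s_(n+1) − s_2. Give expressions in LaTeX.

Compute t_(k+1)/t_k: get 3*(k + 1)*(k + 5)/(k*(k + 4)).
So A=3 and B=1, with C=k**2 + 4*k.
f must satisfy (3)·f(k+1) − (1)·f(k) = k**2 + 4*k.
d = 2 from the (0,0,2) case.
A polynomial solution: f(k) = (k**2 + k - 3)/2.
So s_k = (B(k−1)f/C)·t_k = ((k**2 + k - 3)/(2*k*(k + 4)))·t_k = 3**k*(k**2 + k - 3).
Δs = 2*3**k*k*(k + 4), as required.
Σ_(k=2)^n t_k = s_(n+1) − s_(2) = (3**(n + 1)*(n**2 + 3*n - 1)) − (27), i.e. 3*3**n*n**2 + 9*3**n*n - 3*3**n - 27.

S(n) = 3 \cdot 3^{n} n^{2} + 9 \cdot 3^{n} n - 3 \cdot 3^{n} - 27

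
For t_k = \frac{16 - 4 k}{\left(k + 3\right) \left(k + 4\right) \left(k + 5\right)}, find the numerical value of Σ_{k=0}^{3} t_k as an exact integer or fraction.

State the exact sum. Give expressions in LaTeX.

Σ = 5/12

Step 1: r(k) = (k - 3)*(k + 3)/((k - 4)*(k + 6)).
Normal form (A,B,C) = (k + 3, k + 6, k - 4).
Key eq: (k + 3)·f(k+1) = (k + 5)·f(k) + (k - 4).
Degrees (1,1,1) ⇒ d ≤ 2.
A polynomial solution: f(k) = -k*(k + 31)/24.
Get s_k = R·t_k = k*(k + 31)/(6*(k + 3)*(k + 4)) with R(k) = B(k−1)f(k)/C(k) = -k*(k + 5)*(k + 31)/(24*(k - 4)).
Verify: 4*(4 - k)/(k**3 + 12*k**2 + 47*k + 60) matches t_k.
Evaluate s at k=4 and k=0: 5/12 and 0; difference 5/12.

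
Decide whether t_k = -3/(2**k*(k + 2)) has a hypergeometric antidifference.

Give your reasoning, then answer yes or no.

The ratio is (k + 2)/(2*(k + 3)).
A = k/2 + 1, B = k + 3, C = 1.
Key eq: (k/2 + 1)·f(k+1) = (k + 2)·f(k) + (1).
Degrees (1,1,0) ⇒ d ≤ -1.
Negative degree bound (-1): no f exists, t_k not Gosper-summable.

No — negative degree bound, so no certificate f.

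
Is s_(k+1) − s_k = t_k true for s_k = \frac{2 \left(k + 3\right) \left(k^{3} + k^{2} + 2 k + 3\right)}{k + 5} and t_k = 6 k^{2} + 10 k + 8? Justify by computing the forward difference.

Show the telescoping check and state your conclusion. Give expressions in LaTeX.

Invalid: residual \frac{4 \left(- 2 k^{3} - 19 k^{2} - 27 k - 17\right)}{k^{2} + 11 k + 30} ≠ 0.

s_(k+1) = 2*(k + 4)*(2*k + (k + 1)**3 + (k + 1)**2 + 5)/(k + 6)
s_(k+1) − s_k = 2*(3*k**4 + 34*k**3 + 111*k**2 + 140*k + 86)/(k**2 + 11*k + 30)
(s_(k+1) − s_k) − t_k = 4*(-2*k**3 - 19*k**2 - 27*k - 17)/(k**2 + 11*k + 30)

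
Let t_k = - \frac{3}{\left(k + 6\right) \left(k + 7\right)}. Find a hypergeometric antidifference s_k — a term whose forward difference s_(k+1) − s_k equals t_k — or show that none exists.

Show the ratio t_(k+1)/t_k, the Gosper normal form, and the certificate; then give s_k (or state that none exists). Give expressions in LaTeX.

t_(k+1)/t_k = (k + 6)/(k + 8).
Normal form (A,B,C) = (k + 6, k + 8, 1).
Solve (k + 6)·f(k+1) − (k + 7)·f(k) = 1.
From deg A=1, deg B=1, deg C=0: d=1.
Coefficient equations give f(k) = k/6.
Certificate R = B(k−1)f/C = k*(k + 7)/6 gives s_k = -k/(2*k + 12).
Check: Δs_k = -3/(k**2 + 13*k + 42). ✓

s_k = - \frac{k}{2 k + 12}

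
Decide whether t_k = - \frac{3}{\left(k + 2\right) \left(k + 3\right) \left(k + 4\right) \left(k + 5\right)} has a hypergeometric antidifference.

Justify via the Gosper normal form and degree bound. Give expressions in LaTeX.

Yes. s_k = \frac{k \left(- k^{2} - 9 k - 26\right)}{24 \left(k + 2\right) \left(k + 3\right) \left(k + 4\right)}.

Step 1: r(k) = (k + 2)/(k + 6).
Gosper form: A/B · C(k+1)/C(k) with A=k + 2, B=k + 6, C=1.
f must satisfy (k + 2)·f(k+1) − (k + 5)·f(k) = 1.
Bound: deg f ≤ 3.
A polynomial solution: f(k) = k*(k**2 + 9*k + 26)/72.
Then R = B(k−1)f/C = k*(k + 5)*(k**2 + 9*k + 26)/72, so s_k = R(k)·t_k = k*(-k**2 - 9*k - 26)/(24*(k + 2)*(k + 3)*(k + 4)).
Δs = -3/(k**4 + 14*k**3 + 71*k**2 + 154*k + 120), as required.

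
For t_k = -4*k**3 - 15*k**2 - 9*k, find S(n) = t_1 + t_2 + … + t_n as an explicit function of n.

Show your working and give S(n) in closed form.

r(k) = (4*k**3 + 27*k**2 + 51*k + 28)/(k*(4*k**2 + 15*k + 9)) after simplifying.
So A=1 and B=1, with C=k**3 + 15*k**2/4 + 9*k/4.
Key eq: (1)·f(k+1) = (1)·f(k) + (k**3 + 15*k**2/4 + 9*k/4).
Degrees (0,0,3) ⇒ d ≤ 4.
Solve for f: f(k) = k*(k - 1)*(k**2 + 4*k + 2)/4 (degree 4 ≤ 4).
R(k) = B(k−1)·f(k)/C(k) = (k - 1)*(k**2 + 4*k + 2)/((k + 3)*(4*k + 3)); s_k = R·t_k = k*(-k**3 - 3*k**2 + 2*k + 2).
Check: Δs_k = k*(-4*k**2 - 15*k - 9). ✓
s_(n+1) = n*(-n**3 - 7*n**2 - 13*n - 7) and s_(1) = 0, so S(n) = n*(-n**3 - 7*n**2 - 13*n - 7).

S(n) = n*(-n**3 - 7*n**2 - 13*n - 7)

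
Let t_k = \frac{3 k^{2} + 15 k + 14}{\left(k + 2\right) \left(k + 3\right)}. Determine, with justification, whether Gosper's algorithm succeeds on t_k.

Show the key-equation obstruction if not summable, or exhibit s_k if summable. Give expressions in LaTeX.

The ratio is (k + 2)*(15*k + 3*(k + 1)**2 + 29)/((k + 4)*(3*k**2 + 15*k + 14)).
A = k + 2, B = k + 4, C = k**2 + 5*k + 14/3.
Solve (k + 2)·f(k+1) − (k + 3)·f(k) = k**2 + 5*k + 14/3.
Degrees (1,1,2) ⇒ d ≤ 2.
Match coefficients ⇒ f(k) = k*(3*k + 4)/3.
Then R = B(k−1)f/C = k*(k + 3)*(3*k + 4)/(3*k**2 + 15*k + 14), so s_k = R(k)·t_k = k*(3*k + 4)/(k + 2).
Δs = (3*k**2 + 15*k + 14)/(k**2 + 5*k + 6), as required.

Yes. s_k = \frac{k \left(3 k + 4\right)}{k + 2}.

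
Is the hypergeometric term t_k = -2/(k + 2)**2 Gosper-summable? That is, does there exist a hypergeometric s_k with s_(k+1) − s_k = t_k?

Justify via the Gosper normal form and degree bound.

t_(k+1)/t_k = (k + 2)**2/(k + 3)**2.
Normal form (A,B,C) = (k**2 + 4*k + 4, k**2 + 6*k + 9, 1).
Need (k**2 + 4*k + 4)·f(k+1) − (k**2 + 4*k + 4)·f(k) = 1.
Bound: deg f ≤ 0.
Write f(k) = c0. Then LHS − RHS = -1, requiring -1 = 0: contradictory. No certificate.

No. Not Gosper-summable.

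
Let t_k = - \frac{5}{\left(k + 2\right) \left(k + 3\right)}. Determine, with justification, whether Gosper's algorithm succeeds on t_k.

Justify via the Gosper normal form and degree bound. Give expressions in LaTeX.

Yes. s_k = - \frac{5 k}{2 k + 4}.

Compute t_(k+1)/t_k: get (k + 2)/(k + 4).
Factor: A=k + 2; B=k + 4; C=1.
Set up (k + 2)·f(k+1) − (k + 3)·f(k) − (1) = 0.
From deg A=1, deg B=1, deg C=0: d=1.
Solving with deg f ≤ 1: f(k) = k/2.
R(k) = B(k−1)·f(k)/C(k) = k*(k + 3)/2; s_k = R·t_k = -5*k/(2*k + 4).
Check: Δs_k = -5/(k**2 + 5*k + 6). ✓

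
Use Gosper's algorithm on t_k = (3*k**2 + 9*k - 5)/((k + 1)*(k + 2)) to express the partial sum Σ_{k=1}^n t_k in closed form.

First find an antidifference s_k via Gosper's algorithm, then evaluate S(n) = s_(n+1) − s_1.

The ratio is (k + 1)*(9*k + 3*(k + 1)**2 + 4)/((k + 3)*(3*k**2 + 9*k - 5)).
So A=k + 1 and B=k + 3, with C=k**2 + 3*k - 5/3.
Need (k + 1)·f(k+1) − (k + 2)·f(k) = k**2 + 3*k - 5/3.
From deg A=1, deg B=1, deg C=2: d=2.
Solving with deg f ≤ 2: f(k) = k*(3*k - 8)/3.
Get s_k = R·t_k = k*(3*k - 8)/(k + 1) with R(k) = B(k−1)f(k)/C(k) = k*(k + 2)*(3*k - 8)/(3*k**2 + 9*k - 5).
Δs = (3*k**2 + 9*k - 5)/(k**2 + 3*k + 2), as required.
Telescope: S(n) = s_(n+1) − s_(1) = (3*n**2 - 2*n - 5)/(n + 2) − (-5/2) = n*(6*n + 1)/(2*(n + 2)).

S(n) = n*(6*n + 1)/(2*(n + 2))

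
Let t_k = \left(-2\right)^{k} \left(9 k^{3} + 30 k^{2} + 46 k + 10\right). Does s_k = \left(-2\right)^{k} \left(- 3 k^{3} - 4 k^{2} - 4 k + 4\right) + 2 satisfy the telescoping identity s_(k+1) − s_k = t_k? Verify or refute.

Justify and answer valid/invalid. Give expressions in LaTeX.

valid (s_(k+1) − s_k reduces to t_k)

s_(k+1) = 2*(-2)**k*(4*k + 3*(k + 1)**3 + 4*(k + 1)**2) + 2
s_(k+1) − s_k = (-2)**k*(9*k**3 + 30*k**2 + 46*k + 10)
(s_(k+1) − s_k) − t_k = 0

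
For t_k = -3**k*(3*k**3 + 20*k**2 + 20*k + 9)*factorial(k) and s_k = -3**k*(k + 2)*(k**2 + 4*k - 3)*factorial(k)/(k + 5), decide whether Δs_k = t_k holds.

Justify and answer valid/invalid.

s_(k+1) = -3**(k + 1)*(k + 3)*(k**2 + 6*k + 2)*factorial(k + 1)/(k + 6)
s_(k+1) − s_k = -3**k*(3*k**5 + 44*k**4 + 225*k**3 + 472*k**2 + 384*k + 126)*factorial(k)/((k + 5)*(k + 6))
(s_(k+1) − s_k) − t_k = 3**(k + 1)*(3*k**4 + 35*k**3 + 119*k**2 + 105*k + 48)*factorial(k)/((k + 5)*(k + 6))

Invalid: residual 3**(k + 1)*(3*k**4 + 35*k**3 + 119*k**2 + 105*k + 48)*factorial(k)/((k + 5)*(k + 6)) ≠ 0.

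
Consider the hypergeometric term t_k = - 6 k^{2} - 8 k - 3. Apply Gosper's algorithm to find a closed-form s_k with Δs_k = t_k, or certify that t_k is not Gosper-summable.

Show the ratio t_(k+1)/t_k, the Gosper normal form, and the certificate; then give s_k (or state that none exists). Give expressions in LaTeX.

s_k = k^{2} \left(- 2 k - 1\right)

Ratio r(k) = (6*k**2 + 20*k + 17)/(6*k**2 + 8*k + 3).
A = 1, B = 1, C = k**2 + 4*k/3 + 1/2.
Solve (1)·f(k+1) − (1)·f(k) = k**2 + 4*k/3 + 1/2.
d = 3 from the (0,0,2) case.
Solving with deg f ≤ 3: f(k) = k**2*(2*k + 1)/6.
So s_k = (B(k−1)f/C)·t_k = (k**2*(2*k + 1)/(6*k**2 + 8*k + 3))·t_k = k**2*(-2*k - 1).
Δs = -6*k**2 - 8*k - 3, as required.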